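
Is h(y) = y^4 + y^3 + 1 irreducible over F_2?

Yes

Check for roots in F_2: h(0) = 1; h(1) = 1.
No roots, so no linear factors.
Monic irreducibles of degree 2 over GF(2): y^2 + y + 1.
None of them divide h (all give nonzero remainder).
No irreducible factor of degree ≤ 2 exists, so h is irreducible over GF(2).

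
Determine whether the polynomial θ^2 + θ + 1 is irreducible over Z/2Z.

Yes

Write h(θ) = θ^2 + θ + 1.
Check for roots in Z/2Z: h(0) = 1; h(1) = 1.
No roots. A degree-2 polynomial over a field with no linear factor is irreducible.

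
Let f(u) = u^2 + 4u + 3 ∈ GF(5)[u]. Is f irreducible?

No

Check for roots in GF(5): f(0) = 3; f(1) = 3; f(2) = 0 → root; f(3) = 4; f(4) = 0 → root.
f(2) = 0, so (u − 2) divides f(u); f is reducible.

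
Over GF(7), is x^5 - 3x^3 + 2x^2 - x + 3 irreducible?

Write P(x) = x^5 - 3x^3 + 2x^2 - x + 3.
Check for roots in GF(7): P(0) = 3; P(1) = 2; P(2) = 3; P(3) = 5; P(4) = 2; P(5) = 5; P(6) = 1.
No roots, so no linear factors.
Degree-2 irreducible divisors: test the 21 monic irreducibles of degree 2 over GF(7).
None of them divide P (all give nonzero remainder).
No irreducible factor of degree ≤ 2 exists, so P is irreducible over GF(7).

Yes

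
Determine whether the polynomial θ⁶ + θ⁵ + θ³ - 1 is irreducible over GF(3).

Write P(θ) = θ⁶ + θ⁵ + θ³ - 1.
Check for roots in GF(3): P(0) = 2; P(1) = 2; P(2) = 1.
No roots, so no linear factors.
Monic irreducibles of degree 2 over GF(3): θ² + 1, θ² + θ - 1, θ² - θ - 1.
None of them divide P (all give nonzero remainder).
Degree-3 irreducible divisors: test the 8 monic irreducibles of degree 3 over GF(3).
None of them divide P (all give nonzero remainder).
No irreducible factor of degree ≤ 3 exists, so P is irreducible over GF(3).

Yes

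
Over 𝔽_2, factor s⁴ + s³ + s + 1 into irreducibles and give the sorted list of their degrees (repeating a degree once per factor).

Write g(s) = s⁴ + s³ + s + 1.
Roots in 𝔽_2: g(0) = 1; g(1) = 0 → root.
Linear factors from roots: (s + 1).
Complete factorization: g(s) = (s + 1)^2·(s² + s + 1).
Factor degrees with multiplicity: 1 + 1 + 2 = 4.

1, 1, 2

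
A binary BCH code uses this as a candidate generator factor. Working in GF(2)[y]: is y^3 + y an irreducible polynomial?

No

Write P(y) = y^3 + y.
Check for roots in GF(2): P(0) = 0 → root; P(1) = 0 → root.
P(0) = 0, so (y) divides P(y); P is reducible.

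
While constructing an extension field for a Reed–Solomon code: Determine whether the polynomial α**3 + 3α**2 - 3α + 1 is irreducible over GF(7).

Yes

Write h(α) = α**3 + 3α**2 - 3α + 1.
Check for roots in GF(7): h(0) = 1; h(1) = 2; h(2) = 1; h(3) = 4; h(4) = 3; h(5) = 4; h(6) = 6.
No roots. A degree-3 polynomial over a field with no linear factor is irreducible.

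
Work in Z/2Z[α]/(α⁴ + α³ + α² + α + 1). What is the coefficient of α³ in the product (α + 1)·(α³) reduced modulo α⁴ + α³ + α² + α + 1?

0

Multiply in Z/2Z[α]: (α + 1)·(α³) = α⁴ + α³.
Reduce using α⁴ ≡ α³ + α² + α + 1 (mod α⁴ + α³ + α² + α + 1).
Reduced: α² + α + 1.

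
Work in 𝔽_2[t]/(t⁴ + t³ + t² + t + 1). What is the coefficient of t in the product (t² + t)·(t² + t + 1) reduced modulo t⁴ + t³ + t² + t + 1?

0

Multiply in 𝔽_2[t]: (t² + t)·(t² + t + 1) = t⁴ + t.
Reduce using t⁴ ≡ t³ + t² + t + 1 (mod t⁴ + t³ + t² + t + 1).
Reduced: t³ + t² + 1.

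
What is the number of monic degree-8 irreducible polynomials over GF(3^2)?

5380020

The number of monic irreducibles of degree 8 over GF(9) is (1/8)·Σ_{d∣8} μ(8/d) 9^d.
Divisors of 8: 1, 2, 4, 8; μ(8/d) for each: 0, 0, -1, 1.
Σ = − 9^4 + 9^8 = 43040160.
N = 43040160/8 = 5380020.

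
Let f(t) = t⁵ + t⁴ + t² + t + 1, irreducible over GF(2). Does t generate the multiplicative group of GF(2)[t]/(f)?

Yes

|GF(2^5)^×| = 2^5 − 1 = 31. Prime factorization: 31 = 31.
f is primitive ⇔ t has order 31 in GF(2)[t]/(f), i.e. t^(31/q) ≠ 1 for each prime q | 31.
t^(1) mod f = t.
None equal 1, so t has full order 31; f is primitive.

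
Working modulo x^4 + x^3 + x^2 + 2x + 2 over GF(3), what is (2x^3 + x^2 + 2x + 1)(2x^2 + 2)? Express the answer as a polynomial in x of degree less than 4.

Multiply in GF(3)[x]: (2x^3 + x^2 + 2x + 1)·(2x^2 + 2) = x^5 + 2x^4 + 2x^3 + x^2 + x + 2.
Reduce using x^4 ≡ 2x^3 + 2x^2 + x + 1 (mod x^4 + x^3 + x^2 + 2x + 2).
Reduced: x^2.

x^2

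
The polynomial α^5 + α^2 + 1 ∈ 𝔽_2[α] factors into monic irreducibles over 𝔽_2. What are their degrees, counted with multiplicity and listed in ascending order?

5

Write g(α) = α^5 + α^2 + 1.
Roots in 𝔽_2: g(0) = 1; g(1) = 1.
Complete factorization: g(α) = (α^5 + α^2 + 1).
Factor degrees with multiplicity: 5 = 5.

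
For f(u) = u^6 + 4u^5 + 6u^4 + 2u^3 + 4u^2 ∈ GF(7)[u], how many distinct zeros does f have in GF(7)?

1

Evaluate at each of the 7 elements of GF(7):
f(0) = 0 → root; f(1) = 3; f(2) = 5; f(3) = 2; f(4) = 1; f(5) = 4; f(6) = 5.
Roots: {0}.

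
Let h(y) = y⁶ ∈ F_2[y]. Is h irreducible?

No

Check for roots in F_2: h(0) = 0 → root; h(1) = 1.
h(0) = 0, so (y) divides h(y); h is reducible.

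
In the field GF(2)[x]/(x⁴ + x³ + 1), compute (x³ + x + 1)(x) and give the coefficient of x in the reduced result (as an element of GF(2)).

1

Multiply in GF(2)[x]: (x³ + x + 1)·(x) = x⁴ + x² + x.
Reduce using x⁴ ≡ x³ + 1 (mod x⁴ + x³ + 1).
Reduced: x³ + x² + x + 1.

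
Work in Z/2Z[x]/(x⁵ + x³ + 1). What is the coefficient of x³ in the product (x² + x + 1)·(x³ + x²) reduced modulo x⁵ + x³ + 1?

Multiply in Z/2Z[x]: (x² + x + 1)·(x³ + x²) = x⁵ + x².
Reduce using x⁵ ≡ x³ + 1 (mod x⁵ + x³ + 1).
Reduced: x³ + x² + 1.

1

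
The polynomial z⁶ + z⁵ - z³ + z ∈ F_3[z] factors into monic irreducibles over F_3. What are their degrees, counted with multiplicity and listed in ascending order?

Write g(z) = z⁶ + z⁵ - z³ + z.
Roots in F_3: g(0) = 0 → root; g(1) = 2; g(2) = 0 → root.
Linear factors from roots: (z), (z + 1).
Complete factorization: g(z) = (z)·(z + 1)^2·(z³ - z² + z + 1).
Factor degrees with multiplicity: 1 + 1 + 1 + 3 = 6.

1, 1, 1, 3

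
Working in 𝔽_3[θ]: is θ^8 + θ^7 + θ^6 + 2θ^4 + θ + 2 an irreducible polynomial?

Write P(θ) = θ^8 + θ^7 + θ^6 + 2θ^4 + θ + 2.
Check for roots in 𝔽_3: P(0) = 2; P(1) = 2; P(2) = 1.
No roots, so no linear factors.
Monic irreducibles of degree 2 over GF(3): θ^2 + 1, θ^2 + θ + 2, θ^2 + 2θ + 2.
None of them divide P (all give nonzero remainder).
Degree-3 irreducible divisors: test the 8 monic irreducibles of degree 3 over GF(3).
None of them divide P (all give nonzero remainder).
Degree-4 irreducible divisors: test the 18 monic irreducibles of degree 4 over GF(3).
None of them divide P (all give nonzero remainder).
No irreducible factor of degree ≤ 4 exists, so P is irreducible over GF(3).

Yes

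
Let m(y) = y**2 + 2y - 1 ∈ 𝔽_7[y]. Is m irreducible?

No

Check for roots in 𝔽_7: m(0) = 6; m(1) = 2; m(2) = 0 → root; m(3) = 0 → root; m(4) = 2; m(5) = 6; m(6) = 5.
m(2) = 0, so (y − 2) divides m(y); m is reducible.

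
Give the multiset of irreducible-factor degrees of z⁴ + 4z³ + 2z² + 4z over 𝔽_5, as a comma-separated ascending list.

Write g(z) = z⁴ + 4z³ + 2z² + 4z.
Roots in 𝔽_5: g(0) = 0 → root; g(1) = 1; g(2) = 4; g(3) = 4; g(4) = 0 → root.
Linear factors from roots: (z), (z + 1).
Complete factorization: g(z) = (z)·(z + 1)·(z² + 3z + 4).
Factor degrees with multiplicity: 1 + 1 + 2 = 4.

1, 1, 2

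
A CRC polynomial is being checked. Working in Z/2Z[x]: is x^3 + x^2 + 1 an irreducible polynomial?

Yes

Write P(x) = x^3 + x^2 + 1.
Check for roots in Z/2Z: P(0) = 1; P(1) = 1.
No roots. A degree-3 polynomial over a field with no linear factor is irreducible.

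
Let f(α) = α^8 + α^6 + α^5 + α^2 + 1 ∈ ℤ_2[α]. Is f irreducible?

Yes

Check for roots in ℤ_2: f(0) = 1; f(1) = 1.
No roots, so no linear factors.
Monic irreducibles of degree 2 over GF(2): α^2 + α + 1.
None of them divide f (all give nonzero remainder).
Monic irreducibles of degree 3 over GF(2): α^3 + α + 1, α^3 + α^2 + 1.
None of them divide f (all give nonzero remainder).
Monic irreducibles of degree 4 over GF(2): α^4 + α + 1, α^4 + α^3 + 1, α^4 + α^3 + α^2 + α + 1.
None of them divide f (all give nonzero remainder).
No irreducible factor of degree ≤ 4 exists, so f is irreducible over GF(2).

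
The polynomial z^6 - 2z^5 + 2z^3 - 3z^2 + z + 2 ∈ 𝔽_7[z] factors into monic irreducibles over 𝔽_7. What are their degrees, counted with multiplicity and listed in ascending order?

2, 2, 2

Write f(z) = z^6 - 2z^5 + 2z^3 - 3z^2 + z + 2.
Complete factorization: f(z) = (z^2 + 2z - 2)·(z^2 - 3z + 1)·(z^2 - z - 1).
Factor degrees with multiplicity: 2 + 2 + 2 = 6.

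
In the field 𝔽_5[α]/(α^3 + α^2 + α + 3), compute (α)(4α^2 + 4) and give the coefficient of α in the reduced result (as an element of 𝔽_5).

0

Multiply in 𝔽_5[α]: (α)·(4α^2 + 4) = 4α^3 + 4α.
Reduce using α^3 ≡ 4α^2 + 4α + 2 (mod α^3 + α^2 + α + 3).
Reduced: α^2 + 3.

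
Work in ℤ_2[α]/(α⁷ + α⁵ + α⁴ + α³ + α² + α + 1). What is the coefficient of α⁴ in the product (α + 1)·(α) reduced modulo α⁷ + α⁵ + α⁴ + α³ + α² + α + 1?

Multiply in ℤ_2[α]: (α + 1)·(α) = α² + α.
Reduced: α² + α.

0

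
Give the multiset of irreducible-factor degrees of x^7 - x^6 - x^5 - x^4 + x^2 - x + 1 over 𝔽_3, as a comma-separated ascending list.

Write f(x) = x^7 - x^6 - x^5 - x^4 + x^2 - x + 1.
Roots in 𝔽_3: f(0) = 1; f(1) = 2; f(2) = 1.
Complete factorization: f(x) = (x^2 + 1)·(x^2 - x - 1)·(x^3 - x - 1).
Factor degrees with multiplicity: 2 + 2 + 3 = 7.

2, 2, 3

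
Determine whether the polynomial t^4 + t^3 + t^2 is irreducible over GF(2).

Write P(t) = t^4 + t^3 + t^2.
Check for roots in GF(2): P(0) = 0 → root; P(1) = 1.
P(0) = 0, so (t) divides P(t); P is reducible.

No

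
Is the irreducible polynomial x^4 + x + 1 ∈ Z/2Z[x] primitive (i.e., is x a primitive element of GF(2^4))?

Write f(x) = x^4 + x + 1.
|GF(2^4)^×| = 2^4 − 1 = 15. Prime factorization: 15 = 3·5.
f is primitive ⇔ x has order 15 in GF(2)[x]/(f), i.e. x^(15/q) ≠ 1 for each prime q | 15.
x^(5) mod f = x^2 + x.
x^(3) mod f = x^3.
None equal 1, so x has full order 15; f is primitive.

Yes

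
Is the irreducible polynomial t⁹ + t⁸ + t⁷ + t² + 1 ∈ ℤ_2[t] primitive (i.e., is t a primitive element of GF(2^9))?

Write f(t) = t⁹ + t⁸ + t⁷ + t² + 1.
|GF(2^9)^×| = 2^9 − 1 = 511. Prime factorization: 511 = 7·73.
f is primitive ⇔ t has order 511 in GF(2)[t]/(f), i.e. t^(511/q) ≠ 1 for each prime q | 511.
t^(73) mod f = t⁷ + t⁴ + t³ + t² + t.
t^(7) mod f = t⁷.
None equal 1, so t has full order 511; f is primitive.

Yes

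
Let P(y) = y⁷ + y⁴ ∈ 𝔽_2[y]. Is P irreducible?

Check for roots in 𝔽_2: P(0) = 0 → root; P(1) = 0 → root.
P(0) = 0, so (y) divides P(y); P is reducible.

No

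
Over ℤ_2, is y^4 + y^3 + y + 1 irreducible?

No

Write f(y) = y^4 + y^3 + y + 1.
Check for roots in ℤ_2: f(0) = 1; f(1) = 0 → root.
f(1) = 0, so (y − 1) divides f(y); f is reducible.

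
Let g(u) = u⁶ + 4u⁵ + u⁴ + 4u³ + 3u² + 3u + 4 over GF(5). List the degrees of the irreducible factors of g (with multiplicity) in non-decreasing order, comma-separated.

Roots in GF(5): g(0) = 4; g(1) = 0 → root; g(2) = 2; g(3) = 0 → root; g(4) = 3.
Linear factors from roots: (u + 4), (u + 2).
Complete factorization: g(u) = (u + 4)·(u + 2)^2·(u³ + u² + 3u + 4).
Factor degrees with multiplicity: 1 + 1 + 1 + 3 = 6.

1, 1, 1, 3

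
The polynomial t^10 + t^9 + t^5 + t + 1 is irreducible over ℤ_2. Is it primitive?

No

Write f(t) = t^10 + t^9 + t^5 + t + 1.
|GF(2^10)^×| = 2^10 − 1 = 1023. Prime factorization: 1023 = 3·11·31.
f is primitive ⇔ t has order 1023 in GF(2)[t]/(f), i.e. t^(1023/q) ≠ 1 for each prime q | 1023.
t^(341) mod f = t^9 + t^6 + t^5 + t^2 + 1.
t^(93) mod f = t^8 + t^2 + t + 1.
t^(33) mod f = 1
Since t^(33) = 1, the order of t divides 33 < 1023; not primitive.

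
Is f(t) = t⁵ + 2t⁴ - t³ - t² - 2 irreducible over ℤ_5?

No

Check for roots in ℤ_5: f(0) = 3; f(1) = 4; f(2) = 0 → root; f(3) = 2; f(4) = 4.
f(2) = 0, so (t − 2) divides f(t); f is reducible.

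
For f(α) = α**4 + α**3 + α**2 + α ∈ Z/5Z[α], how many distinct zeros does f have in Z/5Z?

4

Evaluate at each of the 5 elements of Z/5Z:
f(0) = 0 → root; f(1) = 4; f(2) = 0 → root; f(3) = 0 → root; f(4) = 0 → root.
Roots: {0, 2, 3, 4}.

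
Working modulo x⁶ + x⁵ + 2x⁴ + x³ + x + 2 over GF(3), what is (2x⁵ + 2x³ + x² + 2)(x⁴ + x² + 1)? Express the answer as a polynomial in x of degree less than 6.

x^5 + 2x^3 + 2x^2 + x

Multiply in GF(3)[x]: (2x⁵ + 2x³ + x² + 2)·(x⁴ + x² + 1) = 2x⁹ + x⁷ + x⁶ + x⁵ + 2x³ + 2.
Reduce using x⁶ ≡ 2x⁵ + x⁴ + 2x³ + 2x + 1 (mod x⁶ + x⁵ + 2x⁴ + x³ + x + 2).
Reduced: x⁵ + 2x³ + 2x² + x.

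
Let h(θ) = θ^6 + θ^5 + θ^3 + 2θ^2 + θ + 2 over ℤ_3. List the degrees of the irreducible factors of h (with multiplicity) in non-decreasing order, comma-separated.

6

Roots in ℤ_3: h(0) = 2; h(1) = 2; h(2) = 2.
Complete factorization: h(θ) = (θ^6 + θ^5 + θ^3 + 2θ^2 + θ + 2).
Factor degrees with multiplicity: 6 = 6.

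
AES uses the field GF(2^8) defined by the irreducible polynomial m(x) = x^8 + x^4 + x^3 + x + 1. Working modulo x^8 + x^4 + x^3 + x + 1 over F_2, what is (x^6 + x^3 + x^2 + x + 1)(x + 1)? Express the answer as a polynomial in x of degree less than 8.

x^7 + x^6 + x^4 + 1

Multiply in F_2[x]: (x^6 + x^3 + x^2 + x + 1)·(x + 1) = x^7 + x^6 + x^4 + 1.
Reduced: x^7 + x^6 + x^4 + 1.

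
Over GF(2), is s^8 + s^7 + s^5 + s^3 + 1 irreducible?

Write g(s) = s^8 + s^7 + s^5 + s^3 + 1.
Check for roots in GF(2): g(0) = 1; g(1) = 1.
No roots, so no linear factors.
Monic irreducibles of degree 2 over GF(2): s^2 + s + 1.
None of them divide g (all give nonzero remainder).
Monic irreducibles of degree 3 over GF(2): s^3 + s + 1, s^3 + s^2 + 1.
None of them divide g (all give nonzero remainder).
Monic irreducibles of degree 4 over GF(2): s^4 + s + 1, s^4 + s^3 + 1, s^4 + s^3 + s^2 + s + 1.
None of them divide g (all give nonzero remainder).
No irreducible factor of degree ≤ 4 exists, so g is irreducible over GF(2).

Yes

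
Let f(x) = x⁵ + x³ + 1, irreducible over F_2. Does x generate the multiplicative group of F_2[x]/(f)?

|GF(2^5)^×| = 2^5 − 1 = 31. Prime factorization: 31 = 31.
f is primitive ⇔ x has order 31 in GF(2)[x]/(f), i.e. x^(31/q) ≠ 1 for each prime q | 31.
x^(1) mod f = x.
None equal 1, so x has full order 31; f is primitive.

Yes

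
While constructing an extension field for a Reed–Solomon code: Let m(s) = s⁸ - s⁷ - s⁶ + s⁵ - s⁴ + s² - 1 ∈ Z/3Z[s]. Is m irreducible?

Check for roots in Z/3Z: m(0) = 2; m(1) = 2; m(2) = 2.
No roots, so no linear factors.
Monic irreducibles of degree 2 over GF(3): s² + 1, s² + s - 1, s² - s - 1.
None of them divide m (all give nonzero remainder).
Degree-3 irreducible divisors: test the 8 monic irreducibles of degree 3 over GF(3).
None of them divide m (all give nonzero remainder).
Degree-4 irreducible divisors: test the 18 monic irreducibles of degree 4 over GF(3).
None of them divide m (all give nonzero remainder).
No irreducible factor of degree ≤ 4 exists, so m is irreducible over GF(3).

Yes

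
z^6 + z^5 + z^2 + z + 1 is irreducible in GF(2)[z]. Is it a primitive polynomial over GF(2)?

Write f(z) = z^6 + z^5 + z^2 + z + 1.
|GF(2^6)^×| = 2^6 − 1 = 63. Prime factorization: 63 = 3^2·7.
f is primitive ⇔ z has order 63 in GF(2)[z]/(f), i.e. z^(63/q) ≠ 1 for each prime q | 63.
z^(21) mod f = z^5 + z^3 + z^2.
z^(9) mod f = z^3 + z^2 + 1.
None equal 1, so z has full order 63; f is primitive.

Yes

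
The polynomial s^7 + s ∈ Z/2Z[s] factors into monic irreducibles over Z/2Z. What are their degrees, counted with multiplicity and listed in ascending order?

Write g(s) = s^7 + s.
Roots in Z/2Z: g(0) = 0 → root; g(1) = 0 → root.
Linear factors from roots: (s), (s + 1).
Complete factorization: g(s) = (s)·(s + 1)^2·(s^2 + s + 1)^2.
Factor degrees with multiplicity: 1 + 1 + 1 + 2 + 2 = 7.

1, 1, 1, 2, 2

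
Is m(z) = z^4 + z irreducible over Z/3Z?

Check for roots in Z/3Z: m(0) = 0 → root; m(1) = 2; m(2) = 0 → root.
m(0) = 0, so (z) divides m(z); m is reducible.

No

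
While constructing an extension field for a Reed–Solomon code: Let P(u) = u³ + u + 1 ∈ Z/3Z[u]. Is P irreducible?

No

Check for roots in Z/3Z: P(0) = 1; P(1) = 0 → root; P(2) = 2.
P(1) = 0, so (u − 1) divides P(u); P is reducible.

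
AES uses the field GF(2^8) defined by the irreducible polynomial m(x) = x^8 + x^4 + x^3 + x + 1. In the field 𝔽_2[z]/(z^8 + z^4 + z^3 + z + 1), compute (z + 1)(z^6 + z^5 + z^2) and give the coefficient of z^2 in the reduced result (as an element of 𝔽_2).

1

Multiply in 𝔽_2[z]: (z + 1)·(z^6 + z^5 + z^2) = z^7 + z^5 + z^3 + z^2.
Reduced: z^7 + z^5 + z^3 + z^2.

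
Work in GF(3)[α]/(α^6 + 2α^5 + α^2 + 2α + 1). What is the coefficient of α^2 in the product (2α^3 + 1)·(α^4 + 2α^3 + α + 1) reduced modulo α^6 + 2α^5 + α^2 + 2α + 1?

2

Multiply in GF(3)[α]: (2α^3 + 1)·(α^4 + 2α^3 + α + 1) = 2α^7 + α^6 + α^3 + α + 1.
Reduce using α^6 ≡ α^5 + 2α^2 + α + 2 (mod α^6 + 2α^5 + α^2 + 2α + 1).
Reduced: 2α^3 + 2α^2 + 2α + 1.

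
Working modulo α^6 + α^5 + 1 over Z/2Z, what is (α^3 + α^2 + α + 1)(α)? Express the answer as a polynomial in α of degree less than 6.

α^4 + α^3 + α^2 + α

Multiply in Z/2Z[α]: (α^3 + α^2 + α + 1)·(α) = α^4 + α^3 + α^2 + α.
Reduced: α^4 + α^3 + α^2 + α.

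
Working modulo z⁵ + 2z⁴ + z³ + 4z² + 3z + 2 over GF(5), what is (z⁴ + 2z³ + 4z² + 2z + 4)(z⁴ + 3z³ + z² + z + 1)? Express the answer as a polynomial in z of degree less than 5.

4z^4 + z^3 + 4z^2 + 2z

Multiply in GF(5)[z]: (z⁴ + 2z³ + 4z² + 2z + 4)·(z⁴ + 3z³ + z² + z + 1) = z⁸ + z⁶ + 2z⁵ + 2z⁴ + z + 4.
Reduce using z⁵ ≡ 3z⁴ + 4z³ + z² + 2z + 3 (mod z⁵ + 2z⁴ + z³ + 4z² + 3z + 2).
Reduced: 4z⁴ + z³ + 4z² + 2z.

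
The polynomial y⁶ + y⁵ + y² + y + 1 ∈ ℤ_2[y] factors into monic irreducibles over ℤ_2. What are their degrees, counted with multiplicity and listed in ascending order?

Write g(y) = y⁶ + y⁵ + y² + y + 1.
Roots in ℤ_2: g(0) = 1; g(1) = 1.
Complete factorization: g(y) = (y⁶ + y⁵ + y² + y + 1).
Factor degrees with multiplicity: 6 = 6.

6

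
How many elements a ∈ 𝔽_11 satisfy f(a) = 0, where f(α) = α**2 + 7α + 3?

2

Evaluate at each of the 11 elements of 𝔽_11:
f(0) = 3; f(1) = 0 → root; f(2) = 10; f(3) = 0 → root; f(4) = 3; f(5) = 8; f(6) = 4; f(7) = 2; f(8) = 2; f(9) = 4; f(10) = 8.
Roots: {1, 3}.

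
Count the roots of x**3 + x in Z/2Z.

2

Write f(x) = x**3 + x.
Evaluate at each of the 2 elements of Z/2Z:
f(0) = 0 → root; f(1) = 0 → root.
Roots: {0, 1}.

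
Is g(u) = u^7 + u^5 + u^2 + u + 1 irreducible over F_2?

Check for roots in F_2: g(0) = 1; g(1) = 1.
No roots, so no linear factors.
Monic irreducibles of degree 2 over GF(2): u^2 + u + 1.
None of them divide g (all give nonzero remainder).
Monic irreducibles of degree 3 over GF(2): u^3 + u + 1, u^3 + u^2 + 1.
None of them divide g (all give nonzero remainder).
No irreducible factor of degree ≤ 3 exists, so g is irreducible over GF(2).

Yes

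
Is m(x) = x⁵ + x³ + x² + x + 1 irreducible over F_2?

Yes

Check for roots in F_2: m(0) = 1; m(1) = 1.
No roots, so no linear factors.
Monic irreducibles of degree 2 over GF(2): x² + x + 1.
None of them divide m (all give nonzero remainder).
No irreducible factor of degree ≤ 2 exists, so m is irreducible over GF(2).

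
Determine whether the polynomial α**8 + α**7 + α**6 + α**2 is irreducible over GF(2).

Write h(α) = α**8 + α**7 + α**6 + α**2.
Check for roots in GF(2): h(0) = 0 → root; h(1) = 0 → root.
h(0) = 0, so (α) divides h(α); h is reducible.

No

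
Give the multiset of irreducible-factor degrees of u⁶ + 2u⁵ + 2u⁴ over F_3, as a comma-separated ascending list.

1, 1, 1, 1, 2

Write g(u) = u⁶ + 2u⁵ + 2u⁴.
Roots in F_3: g(0) = 0 → root; g(1) = 2; g(2) = 1.
Linear factors from roots: (u).
Complete factorization: g(u) = (u)^4·(u² + 2u + 2).
Factor degrees with multiplicity: 1 + 1 + 1 + 1 + 2 = 6.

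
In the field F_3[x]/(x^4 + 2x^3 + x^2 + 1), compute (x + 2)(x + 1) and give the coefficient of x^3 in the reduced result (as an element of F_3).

0

Multiply in F_3[x]: (x + 2)·(x + 1) = x^2 + 2.
Reduced: x^2 + 2.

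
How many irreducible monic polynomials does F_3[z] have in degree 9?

2184

Gauss's count: N_{3}(9) = (1/9) Σ_{d|9} μ(9/d)·3^d.
Divisors of 9: 1, 3, 9; μ(9/d) for each: 0, -1, 1.
Σ = − 3^3 + 3^9 = 19656.
N = 19656/9 = 2184.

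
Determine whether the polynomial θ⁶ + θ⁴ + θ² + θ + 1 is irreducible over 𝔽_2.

Write m(θ) = θ⁶ + θ⁴ + θ² + θ + 1.
Check for roots in 𝔽_2: m(0) = 1; m(1) = 1.
No roots, so no linear factors.
Monic irreducibles of degree 2 over GF(2): θ² + θ + 1.
None of them divide m (all give nonzero remainder).
Monic irreducibles of degree 3 over GF(2): θ³ + θ + 1, θ³ + θ² + 1.
None of them divide m (all give nonzero remainder).
No irreducible factor of degree ≤ 3 exists, so m is irreducible over GF(2).

Yes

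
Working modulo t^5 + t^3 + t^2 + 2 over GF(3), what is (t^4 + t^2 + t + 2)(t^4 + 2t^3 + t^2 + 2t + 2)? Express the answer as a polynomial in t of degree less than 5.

t^4 + 2t^3 + t

Multiply in GF(3)[t]: (t^4 + t^2 + t + 2)·(t^4 + 2t^3 + t^2 + 2t + 2) = t^8 + 2t^7 + 2t^6 + 2t^5 + t^4 + t^3 + 1.
Reduce using t^5 ≡ 2t^3 + 2t^2 + 1 (mod t^5 + t^3 + t^2 + 2).
Reduced: t^4 + 2t^3 + t.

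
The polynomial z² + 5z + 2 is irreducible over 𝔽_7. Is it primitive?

Write f(z) = z² + 5z + 2.
|GF(7^2)^×| = 7^2 − 1 = 48. Prime factorization: 48 = 2^4·3.
f is primitive ⇔ z has order 48 in GF(7)[z]/(f), i.e. z^(48/q) ≠ 1 for each prime q | 48.
z^(24) mod f = 1
z^(16) mod f = 4.
Since z^(24) = 1, the order of z divides 24 < 48; not primitive.

No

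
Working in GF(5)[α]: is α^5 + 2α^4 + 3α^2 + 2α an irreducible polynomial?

No

Write P(α) = α^5 + 2α^4 + 3α^2 + 2α.
Check for roots in GF(5): P(0) = 0 → root; P(1) = 3; P(2) = 0 → root; P(3) = 3; P(4) = 2.
P(0) = 0, so (α) divides P(α); P is reducible.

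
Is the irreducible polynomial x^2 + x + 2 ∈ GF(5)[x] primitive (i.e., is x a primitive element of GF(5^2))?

Yes

Write f(x) = x^2 + x + 2.
|GF(5^2)^×| = 5^2 − 1 = 24. Prime factorization: 24 = 2^3·3.
f is primitive ⇔ x has order 24 in GF(5)[x]/(f), i.e. x^(24/q) ≠ 1 for each prime q | 24.
x^(12) mod f = 4.
x^(8) mod f = 3x + 1.
None equal 1, so x has full order 24; f is primitive.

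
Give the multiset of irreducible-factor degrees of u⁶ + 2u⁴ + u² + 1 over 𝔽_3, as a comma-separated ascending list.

Write h(u) = u⁶ + 2u⁴ + u² + 1.
Roots in 𝔽_3: h(0) = 1; h(1) = 2; h(2) = 2.
Complete factorization: h(u) = (u⁶ + 2u⁴ + u² + 1).
Factor degrees with multiplicity: 6 = 6.

6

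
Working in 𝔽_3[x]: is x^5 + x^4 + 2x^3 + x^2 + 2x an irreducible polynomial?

No

Write h(x) = x^5 + x^4 + 2x^3 + x^2 + 2x.
Check for roots in 𝔽_3: h(0) = 0 → root; h(1) = 1; h(2) = 0 → root.
h(0) = 0, so (x) divides h(x); h is reducible.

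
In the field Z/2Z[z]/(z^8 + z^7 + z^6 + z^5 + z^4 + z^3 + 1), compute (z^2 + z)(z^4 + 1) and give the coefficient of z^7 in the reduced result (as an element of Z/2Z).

0

Multiply in Z/2Z[z]: (z^2 + z)·(z^4 + 1) = z^6 + z^5 + z^2 + z.
Reduced: z^6 + z^5 + z^2 + z.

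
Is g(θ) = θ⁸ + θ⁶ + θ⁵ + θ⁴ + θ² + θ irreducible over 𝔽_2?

No

Check for roots in 𝔽_2: g(0) = 0 → root; g(1) = 0 → root.
g(0) = 0, so (θ) divides g(θ); g is reducible.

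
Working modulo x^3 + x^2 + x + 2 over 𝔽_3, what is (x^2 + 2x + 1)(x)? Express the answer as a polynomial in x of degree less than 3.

Multiply in 𝔽_3[x]: (x^2 + 2x + 1)·(x) = x^3 + 2x^2 + x.
Reduce using x^3 ≡ 2x^2 + 2x + 1 (mod x^3 + x^2 + x + 2).
Reduced: x^2 + 1.

x^2 + 1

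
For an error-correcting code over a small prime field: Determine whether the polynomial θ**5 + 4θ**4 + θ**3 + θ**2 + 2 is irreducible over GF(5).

No

Write m(θ) = θ**5 + 4θ**4 + θ**3 + θ**2 + 2.
Check for roots in GF(5): m(0) = 2; m(1) = 4; m(2) = 0 → root; m(3) = 0 → root; m(4) = 0 → root.
m(2) = 0, so (θ − 2) divides m(θ); m is reducible.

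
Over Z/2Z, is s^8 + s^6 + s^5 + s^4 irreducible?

Write h(s) = s^8 + s^6 + s^5 + s^4.
Check for roots in Z/2Z: h(0) = 0 → root; h(1) = 0 → root.
h(0) = 0, so (s) divides h(s); h is reducible.

No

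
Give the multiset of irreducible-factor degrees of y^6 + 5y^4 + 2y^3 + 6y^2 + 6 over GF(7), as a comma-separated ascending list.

Write f(y) = y^6 + 5y^4 + 2y^3 + 6y^2 + 6.
Complete factorization: f(y) = (y^6 + 5y^4 + 2y^3 + 6y^2 + 6).
Factor degrees with multiplicity: 6 = 6.

6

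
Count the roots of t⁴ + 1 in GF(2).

1

Write g(t) = t⁴ + 1.
Evaluate at each of the 2 elements of GF(2):
g(0) = 1; g(1) = 0 → root.
Roots: {1}.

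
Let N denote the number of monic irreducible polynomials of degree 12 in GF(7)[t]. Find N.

By the necklace-counting formula, N_7(12) = (1/12) Σ_{d|12} μ(12/d)·7^d.
Divisors of 12: 1, 2, 3, 4, 6, 12; μ(12/d) for each: 0, 1, 0, -1, -1, 1.
Σ = 7^2 − 7^4 − 7^6 + 7^12 = 13841167200.
N = 13841167200/12 = 1153430600.

1153430600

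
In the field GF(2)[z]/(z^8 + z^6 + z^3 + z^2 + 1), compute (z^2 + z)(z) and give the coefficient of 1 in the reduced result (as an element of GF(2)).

0

Multiply in GF(2)[z]: (z^2 + z)·(z) = z^3 + z^2.
Reduced: z^3 + z^2.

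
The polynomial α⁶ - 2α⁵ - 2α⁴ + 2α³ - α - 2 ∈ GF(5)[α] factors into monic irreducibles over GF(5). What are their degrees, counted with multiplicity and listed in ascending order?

Write h(α) = α⁶ - 2α⁵ - 2α⁴ + 2α³ - α - 2.
Roots in GF(5): h(0) = 3; h(1) = 1; h(2) = 0 → root; h(3) = 0 → root; h(4) = 3.
Linear factors from roots: (α - 2), (α + 2).
Complete factorization: h(α) = (α - 2)·(α + 2)^3·(α² - α + 2).
Factor degrees with multiplicity: 1 + 1 + 1 + 1 + 2 = 6.

1, 1, 1, 1, 2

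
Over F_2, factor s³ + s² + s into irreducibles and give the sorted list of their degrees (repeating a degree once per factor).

1, 2

Write g(s) = s³ + s² + s.
Roots in F_2: g(0) = 0 → root; g(1) = 1.
Linear factors from roots: (s).
Complete factorization: g(s) = (s)·(s² + s + 1).
Factor degrees with multiplicity: 1 + 2 = 3.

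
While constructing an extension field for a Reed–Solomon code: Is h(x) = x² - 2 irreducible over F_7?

Check for roots in F_7: h(0) = 5; h(1) = 6; h(2) = 2; h(3) = 0 → root; h(4) = 0 → root; h(5) = 2; h(6) = 6.
h(3) = 0, so (x − 3) divides h(x); h is reducible.

No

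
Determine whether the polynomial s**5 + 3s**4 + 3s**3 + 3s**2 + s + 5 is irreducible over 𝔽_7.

Write P(s) = s**5 + 3s**4 + 3s**3 + 3s**2 + s + 5.
Check for roots in 𝔽_7: P(0) = 5; P(1) = 2; P(2) = 4; P(3) = 0 → root; P(4) = 4; P(5) = 0 → root; P(6) = 6.
P(3) = 0, so (s − 3) divides P(s); P is reducible.

No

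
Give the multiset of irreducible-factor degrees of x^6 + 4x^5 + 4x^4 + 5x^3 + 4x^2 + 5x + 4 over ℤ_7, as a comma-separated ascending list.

6

Write h(x) = x^6 + 4x^5 + 4x^4 + 5x^3 + 4x^2 + 5x + 4.
Complete factorization: h(x) = (x^6 + 4x^5 + 4x^4 + 5x^3 + 4x^2 + 5x + 4).
Factor degrees with multiplicity: 6 = 6.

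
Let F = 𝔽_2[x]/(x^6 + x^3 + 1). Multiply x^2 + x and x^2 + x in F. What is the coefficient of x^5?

Multiply in 𝔽_2[x]: (x^2 + x)·(x^2 + x) = x^4 + x^2.
Reduced: x^4 + x^2.

0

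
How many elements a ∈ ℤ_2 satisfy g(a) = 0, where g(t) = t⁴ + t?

Evaluate at each of the 2 elements of ℤ_2:
g(0) = 0 → root; g(1) = 0 → root.
Roots: {0, 1}.

2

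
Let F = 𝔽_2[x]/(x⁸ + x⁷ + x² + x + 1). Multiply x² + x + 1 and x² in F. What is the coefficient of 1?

0

Multiply in 𝔽_2[x]: (x² + x + 1)·(x²) = x⁴ + x³ + x².
Reduced: x⁴ + x³ + x².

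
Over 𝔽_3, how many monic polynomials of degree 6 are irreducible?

116

Gauss's count: N_{3}(6) = (1/6) Σ_{d|6} μ(6/d)·3^d.
Divisors of 6: 1, 2, 3, 6; μ(6/d) for each: 1, -1, -1, 1.
Σ = 3^1 − 3^2 − 3^3 + 3^6 = 696.
N = 696/6 = 116.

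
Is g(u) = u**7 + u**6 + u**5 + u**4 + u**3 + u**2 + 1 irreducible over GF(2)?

Check for roots in GF(2): g(0) = 1; g(1) = 1.
No roots, so no linear factors.
Monic irreducibles of degree 2 over GF(2): u**2 + u + 1.
None of them divide g (all give nonzero remainder).
Monic irreducibles of degree 3 over GF(2): u**3 + u + 1, u**3 + u**2 + 1.
None of them divide g (all give nonzero remainder).
No irreducible factor of degree ≤ 3 exists, so g is irreducible over GF(2).

Yes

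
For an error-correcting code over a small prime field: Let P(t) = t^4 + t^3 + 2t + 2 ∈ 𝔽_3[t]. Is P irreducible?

Check for roots in 𝔽_3: P(0) = 2; P(1) = 0 → root; P(2) = 0 → root.
P(1) = 0, so (t − 1) divides P(t); P is reducible.

No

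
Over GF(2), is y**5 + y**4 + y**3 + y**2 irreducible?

Write g(y) = y**5 + y**4 + y**3 + y**2.
Check for roots in GF(2): g(0) = 0 → root; g(1) = 0 → root.
g(0) = 0, so (y) divides g(y); g is reducible.

No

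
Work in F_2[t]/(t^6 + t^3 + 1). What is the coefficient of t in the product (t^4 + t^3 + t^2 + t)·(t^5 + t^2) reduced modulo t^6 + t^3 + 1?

Multiply in F_2[t]: (t^4 + t^3 + t^2 + t)·(t^5 + t^2) = t^9 + t^8 + t^7 + t^5 + t^4 + t^3.
Reduce using t^6 ≡ t^3 + 1 (mod t^6 + t^3 + 1).
Reduced: t^3 + t^2 + t + 1.

1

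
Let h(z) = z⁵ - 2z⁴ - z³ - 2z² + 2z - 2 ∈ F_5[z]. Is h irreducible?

No

Check for roots in F_5: h(0) = 3; h(1) = 1; h(2) = 1; h(3) = 0 → root; h(4) = 2.
h(3) = 0, so (z − 3) divides h(z); h is reducible.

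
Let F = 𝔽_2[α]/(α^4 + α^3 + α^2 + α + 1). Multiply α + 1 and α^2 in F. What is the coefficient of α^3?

Multiply in 𝔽_2[α]: (α + 1)·(α^2) = α^3 + α^2.
Reduced: α^3 + α^2.

1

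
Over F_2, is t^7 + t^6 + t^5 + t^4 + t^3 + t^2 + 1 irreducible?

Yes

Write f(t) = t^7 + t^6 + t^5 + t^4 + t^3 + t^2 + 1.
Check for roots in F_2: f(0) = 1; f(1) = 1.
No roots, so no linear factors.
Monic irreducibles of degree 2 over GF(2): t^2 + t + 1.
None of them divide f (all give nonzero remainder).
Monic irreducibles of degree 3 over GF(2): t^3 + t + 1, t^3 + t^2 + 1.
None of them divide f (all give nonzero remainder).
No irreducible factor of degree ≤ 3 exists, so f is irreducible over GF(2).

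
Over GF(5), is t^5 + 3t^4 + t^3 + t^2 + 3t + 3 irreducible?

Write f(t) = t^5 + 3t^4 + t^3 + t^2 + 3t + 3.
Check for roots in GF(5): f(0) = 3; f(1) = 2; f(2) = 1; f(3) = 4; f(4) = 2.
No roots, so no linear factors.
Degree-2 irreducible divisors: test the 10 monic irreducibles of degree 2 over GF(5).
None of them divide f (all give nonzero remainder).
No irreducible factor of degree ≤ 2 exists, so f is irreducible over GF(5).

Yes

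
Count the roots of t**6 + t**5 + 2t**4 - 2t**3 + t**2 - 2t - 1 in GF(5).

Write h(t) = t**6 + t**5 + 2t**4 - 2t**3 + t**2 - 2t - 1.
Evaluate at each of the 5 elements of GF(5):
h(0) = 4; h(1) = 0 → root; h(2) = 1; h(3) = 2; h(4) = 1.
Roots: {1}.

1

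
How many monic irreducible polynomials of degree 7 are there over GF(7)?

The number of monic irreducibles of degree 7 over GF(7) is (1/7)·Σ_{d∣7} μ(7/d) 7^d.
Divisors of 7: 1, 7; μ(7/d) for each: -1, 1.
Σ = − 7^1 + 7^7 = 823536.
N = 823536/7 = 117648.

117648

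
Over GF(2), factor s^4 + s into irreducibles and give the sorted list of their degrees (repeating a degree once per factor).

Write f(s) = s^4 + s.
Roots in GF(2): f(0) = 0 → root; f(1) = 0 → root.
Linear factors from roots: (s), (s + 1).
Complete factorization: f(s) = (s)·(s + 1)·(s^2 + s + 1).
Factor degrees with multiplicity: 1 + 1 + 2 = 4.

1, 1, 2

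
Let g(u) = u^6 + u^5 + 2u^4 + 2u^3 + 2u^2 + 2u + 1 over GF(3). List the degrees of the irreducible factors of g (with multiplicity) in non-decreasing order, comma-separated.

6

Roots in GF(3): g(0) = 1; g(1) = 2; g(2) = 1.
Complete factorization: g(u) = (u^6 + u^5 + 2u^4 + 2u^3 + 2u^2 + 2u + 1).
Factor degrees with multiplicity: 6 = 6.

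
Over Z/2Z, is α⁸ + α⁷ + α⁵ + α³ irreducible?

No

Write f(α) = α⁸ + α⁷ + α⁵ + α³.
Check for roots in Z/2Z: f(0) = 0 → root; f(1) = 0 → root.
f(0) = 0, so (α) divides f(α); f is reducible.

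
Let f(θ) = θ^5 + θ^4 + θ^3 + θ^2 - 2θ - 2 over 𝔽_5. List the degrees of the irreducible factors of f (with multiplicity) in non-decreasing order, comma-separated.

Roots in 𝔽_5: f(0) = 3; f(1) = 0 → root; f(2) = 4; f(3) = 2; f(4) = 0 → root.
Linear factors from roots: (θ - 1), (θ + 1).
Complete factorization: f(θ) = (θ - 1)·(θ + 1)^2·(θ^2 + 2).
Factor degrees with multiplicity: 1 + 1 + 1 + 2 = 5.

1, 1, 1, 2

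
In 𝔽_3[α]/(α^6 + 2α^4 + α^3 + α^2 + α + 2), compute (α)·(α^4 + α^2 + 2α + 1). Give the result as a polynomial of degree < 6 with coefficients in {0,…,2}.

Multiply in 𝔽_3[α]: (α)·(α^4 + α^2 + 2α + 1) = α^5 + α^3 + 2α^2 + α.
Reduced: α^5 + α^3 + 2α^2 + α.

α^5 + α^3 + 2α^2 + α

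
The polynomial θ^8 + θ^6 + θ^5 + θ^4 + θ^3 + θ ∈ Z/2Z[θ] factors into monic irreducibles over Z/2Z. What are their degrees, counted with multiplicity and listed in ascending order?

Write h(θ) = θ^8 + θ^6 + θ^5 + θ^4 + θ^3 + θ.
Roots in Z/2Z: h(0) = 0 → root; h(1) = 0 → root.
Linear factors from roots: (θ), (θ + 1).
Complete factorization: h(θ) = (θ)·(θ + 1)·(θ^2 + θ + 1)^3.
Factor degrees with multiplicity: 1 + 1 + 2 + 2 + 2 = 8.

1, 1, 2, 2, 2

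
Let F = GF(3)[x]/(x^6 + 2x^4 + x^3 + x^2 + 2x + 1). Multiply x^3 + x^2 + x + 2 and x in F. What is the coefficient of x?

Multiply in GF(3)[x]: (x^3 + x^2 + x + 2)·(x) = x^4 + x^3 + x^2 + 2x.
Reduced: x^4 + x^3 + x^2 + 2x.

2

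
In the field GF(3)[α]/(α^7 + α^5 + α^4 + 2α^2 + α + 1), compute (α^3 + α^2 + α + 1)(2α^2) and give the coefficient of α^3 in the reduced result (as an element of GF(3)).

2

Multiply in GF(3)[α]: (α^3 + α^2 + α + 1)·(2α^2) = 2α^5 + 2α^4 + 2α^3 + 2α^2.
Reduced: 2α^5 + 2α^4 + 2α^3 + 2α^2.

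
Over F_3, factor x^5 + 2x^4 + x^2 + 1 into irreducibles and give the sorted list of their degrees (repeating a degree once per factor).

1, 2, 2

Write f(x) = x^5 + 2x^4 + x^2 + 1.
Roots in F_3: f(0) = 1; f(1) = 2; f(2) = 0 → root.
Linear factors from roots: (x + 1).
Complete factorization: f(x) = (x + 1)·(x^2 + 2x + 2)^2.
Factor degrees with multiplicity: 1 + 2 + 2 = 5.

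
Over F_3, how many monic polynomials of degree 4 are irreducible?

Gauss's count: N_{3}(4) = (1/4) Σ_{d|4} μ(4/d)·3^d.
Divisors of 4: 1, 2, 4; μ(4/d) for each: 0, -1, 1.
Σ = − 3^2 + 3^4 = 72.
N = 72/4 = 18.

18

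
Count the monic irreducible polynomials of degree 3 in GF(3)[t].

x^(3^3) − x is the product of all monic irreducibles of degree dividing 3; Möbius inversion gives N = (1/3) Σ μ(3/d)·3^d.
Divisors of 3: 1, 3; μ(3/d) for each: -1, 1.
Σ = − 3^1 + 3^3 = 24.
N = 24/3 = 8.

8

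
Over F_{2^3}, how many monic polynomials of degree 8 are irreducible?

2096640

By the necklace-counting formula, N_8(8) = (1/8) Σ_{d|8} μ(8/d)·8^d.
Divisors of 8: 1, 2, 4, 8; μ(8/d) for each: 0, 0, -1, 1.
Σ = − 8^4 + 8^8 = 16773120.
N = 16773120/8 = 2096640.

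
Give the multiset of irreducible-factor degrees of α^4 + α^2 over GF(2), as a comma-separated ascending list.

1, 1, 1, 1

Write f(α) = α^4 + α^2.
Roots in GF(2): f(0) = 0 → root; f(1) = 0 → root.
Linear factors from roots: (α), (α + 1).
Complete factorization: f(α) = (α)^2·(α + 1)^2.
Factor degrees with multiplicity: 1 + 1 + 1 + 1 = 4.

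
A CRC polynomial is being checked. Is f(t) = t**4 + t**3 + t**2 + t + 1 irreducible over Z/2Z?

Check for roots in Z/2Z: f(0) = 1; f(1) = 1.
No roots, so no linear factors.
Monic irreducibles of degree 2 over GF(2): t**2 + t + 1.
None of them divide f (all give nonzero remainder).
No irreducible factor of degree ≤ 2 exists, so f is irreducible over GF(2).

Yes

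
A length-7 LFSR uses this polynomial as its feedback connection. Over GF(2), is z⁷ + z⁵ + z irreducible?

Write P(z) = z⁷ + z⁵ + z.
Check for roots in GF(2): P(0) = 0 → root; P(1) = 1.
P(0) = 0, so (z) divides P(z); P is reducible.

No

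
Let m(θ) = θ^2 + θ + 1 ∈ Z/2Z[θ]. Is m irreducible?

Yes

Check for roots in Z/2Z: m(0) = 1; m(1) = 1.
No roots. A degree-2 polynomial over a field with no linear factor is irreducible.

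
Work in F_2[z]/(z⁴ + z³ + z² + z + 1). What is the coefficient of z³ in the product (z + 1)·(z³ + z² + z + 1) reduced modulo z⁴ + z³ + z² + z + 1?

1

Multiply in F_2[z]: (z + 1)·(z³ + z² + z + 1) = z⁴ + 1.
Reduce using z⁴ ≡ z³ + z² + z + 1 (mod z⁴ + z³ + z² + z + 1).
Reduced: z³ + z² + z.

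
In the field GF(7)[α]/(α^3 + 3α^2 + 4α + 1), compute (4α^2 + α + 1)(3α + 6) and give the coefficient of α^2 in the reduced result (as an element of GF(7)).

5

Multiply in GF(7)[α]: (4α^2 + α + 1)·(3α + 6) = 5α^3 + 6α^2 + 2α + 6.
Reduce using α^3 ≡ 4α^2 + 3α + 6 (mod α^3 + 3α^2 + 4α + 1).
Reduced: 5α^2 + 3α + 1.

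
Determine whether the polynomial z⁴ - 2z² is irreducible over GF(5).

Write P(z) = z⁴ - 2z².
Check for roots in GF(5): P(0) = 0 → root; P(1) = 4; P(2) = 3; P(3) = 3; P(4) = 4.
P(0) = 0, so (z) divides P(z); P is reducible.

No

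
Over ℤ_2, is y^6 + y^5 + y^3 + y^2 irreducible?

No

Write h(y) = y^6 + y^5 + y^3 + y^2.
Check for roots in ℤ_2: h(0) = 0 → root; h(1) = 0 → root.
h(0) = 0, so (y) divides h(y); h is reducible.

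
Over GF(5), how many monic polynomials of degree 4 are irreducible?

150

By the necklace-counting formula, N_5(4) = (1/4) Σ_{d|4} μ(4/d)·5^d.
Divisors of 4: 1, 2, 4; μ(4/d) for each: 0, -1, 1.
Σ = − 5^2 + 5^4 = 600.
N = 600/4 = 150.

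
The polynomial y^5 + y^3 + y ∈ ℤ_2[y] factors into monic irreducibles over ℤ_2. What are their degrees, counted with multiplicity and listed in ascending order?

Write h(y) = y^5 + y^3 + y.
Roots in ℤ_2: h(0) = 0 → root; h(1) = 1.
Linear factors from roots: (y).
Complete factorization: h(y) = (y)·(y^2 + y + 1)^2.
Factor degrees with multiplicity: 1 + 2 + 2 = 5.

1, 2, 2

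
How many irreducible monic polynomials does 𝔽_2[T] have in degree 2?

By the necklace-counting formula, N_2(2) = (1/2) Σ_{d|2} μ(2/d)·2^d.
Divisors of 2: 1, 2; μ(2/d) for each: -1, 1.
Σ = − 2^1 + 2^2 = 2.
N = 2/2 = 1.

1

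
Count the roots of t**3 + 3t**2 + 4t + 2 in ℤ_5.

3

Write h(t) = t**3 + 3t**2 + 4t + 2.
Evaluate at each of the 5 elements of ℤ_5:
h(0) = 2; h(1) = 0 → root; h(2) = 0 → root; h(3) = 3; h(4) = 0 → root.
Roots: {1, 2, 4}.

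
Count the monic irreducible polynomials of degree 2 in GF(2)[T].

1

x^(2^2) − x is the product of all monic irreducibles of degree dividing 2; Möbius inversion gives N = (1/2) Σ μ(2/d)·2^d.
Divisors of 2: 1, 2; μ(2/d) for each: -1, 1.
Σ = − 2^1 + 2^2 = 2.
N = 2/2 = 1.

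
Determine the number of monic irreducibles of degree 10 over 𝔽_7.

28245840

x^(7^10) − x is the product of all monic irreducibles of degree dividing 10; Möbius inversion gives N = (1/10) Σ μ(10/d)·7^d.
Divisors of 10: 1, 2, 5, 10; μ(10/d) for each: 1, -1, -1, 1.
Σ = 7^1 − 7^2 − 7^5 + 7^10 = 282458400.
N = 282458400/10 = 28245840.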